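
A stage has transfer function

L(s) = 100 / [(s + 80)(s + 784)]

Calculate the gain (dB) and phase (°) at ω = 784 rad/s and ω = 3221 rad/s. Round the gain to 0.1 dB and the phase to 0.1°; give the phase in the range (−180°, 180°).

ω = 784: -78.8 dB, -129.2°; ω = 3221: -100.6 dB, -164.9°

At s = jω = j784:
pole (s+80): 80 + j784 → |·| = √(80²+784²) = √621056 ≈ 788.07, ∠ = arctan(784/80) ≈ 84.17°
pole (s+784): 784 + j784 → |·| = √(784²+784²) = √1229312 ≈ 1108.7, ∠ = arctan(784/784) ≈ 45.00°
|L| = 100 / 8.7373e+05 ≈ 0.00011445
Gain = 20 log₁₀(0.00011445) ≈ -78.83 dB
∠L = 0.00° − 129.17° = -129.17°

At s = jω = j3221:
pole (s+80): 80 + j3221 → |·| = √(80²+3221²) = √10381241 ≈ 3222, ∠ = arctan(3221/80) ≈ 88.58°
pole (s+784): 784 + j3221 → |·| = √(784²+3221²) = √10989497 ≈ 3315, ∠ = arctan(3221/784) ≈ 76.32°
|L| = 100 / 1.0681e+07 ≈ 9.3624e-06
Gain = 20 log₁₀(9.3624e-06) ≈ -100.57 dB
∠L = 0.00° − 164.90° = -164.90°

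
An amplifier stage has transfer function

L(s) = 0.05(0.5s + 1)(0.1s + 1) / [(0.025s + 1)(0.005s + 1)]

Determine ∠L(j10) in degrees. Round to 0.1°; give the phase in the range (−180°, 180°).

106.8°

At ω = 10 rad/s:
zero (1 + j10·0.5) = 1 + j5 → |·| ≈ 5.099, ∠ ≈ 78.69°
zero (1 + j10·0.1) = 1 + j1 → |·| ≈ 1.4142, ∠ ≈ 45.00°
pole (1 + j10·0.025) = 1 + j0.25 → |·| ≈ 1.0308, ∠ ≈ 14.04°
pole (1 + j10·0.005) = 1 + j0.05 → |·| ≈ 1.0012, ∠ ≈ 2.86°
∠L = (78.69° + 45.00°) − (14.04° + 2.86°) = 106.79°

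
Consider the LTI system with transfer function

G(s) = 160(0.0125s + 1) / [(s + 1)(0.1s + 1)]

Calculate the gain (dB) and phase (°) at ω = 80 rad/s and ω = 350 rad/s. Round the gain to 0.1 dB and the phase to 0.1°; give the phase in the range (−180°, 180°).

ω = 80: -9.1 dB, -127.2°; ω = 350: -24.6 dB, -101.1°

At ω = 80 rad/s:
zero (1 + j80·0.0125) = 1 + j1 → |·| ≈ 1.4142, ∠ ≈ 45.00°
pole (1 + j80·1) = 1 + j80 → |·| ≈ 80.006, ∠ ≈ 89.28°
pole (1 + j80·0.1) = 1 + j8 → |·| ≈ 8.0623, ∠ ≈ 82.87°
|G| = 160 · 1.4142 / (80.006 · 8.0623) ≈ 0.35079
Gain = 20 log₁₀(0.35079) ≈ -9.10 dB
∠G = (45.00°) − (89.28° + 82.87°) = -127.15°

At ω = 350 rad/s:
zero (1 + j350·0.0125) = 1 + j4.375 → |·| ≈ 4.4878, ∠ ≈ 77.12°
pole (1 + j350·1) = 1 + j350 → |·| ≈ 350, ∠ ≈ 89.84°
pole (1 + j350·0.1) = 1 + j35 → |·| ≈ 35.014, ∠ ≈ 88.36°
|G| = 160 · 4.4878 / (350 · 35.014) ≈ 0.058593
Gain = 20 log₁₀(0.058593) ≈ -24.64 dB
∠G = (77.12°) − (89.84° + 88.36°) = -101.08°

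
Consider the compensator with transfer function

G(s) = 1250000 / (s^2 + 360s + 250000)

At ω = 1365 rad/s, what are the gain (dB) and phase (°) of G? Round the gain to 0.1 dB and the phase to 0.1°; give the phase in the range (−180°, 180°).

-2.6 dB, -163.1°

At s = jω = j1365:
quadratic: (j1365)² + 360·j1365 + 250000 = -1613225 + j491400 → |·| ≈ 1.6864e+06, ∠ ≈ 163.06°
|G| = 1250000 / 1.6864e+06 ≈ 0.74122
Gain = 20 log₁₀(0.74122) ≈ -2.60 dB
∠G = 0.00° − 163.06° = -163.06°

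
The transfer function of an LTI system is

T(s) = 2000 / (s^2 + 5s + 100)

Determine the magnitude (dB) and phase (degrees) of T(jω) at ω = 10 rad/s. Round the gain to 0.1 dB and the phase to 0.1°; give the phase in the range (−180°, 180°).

At s = jω = j10:
quadratic: (j10)² + 5·j10 + 100 = 0 + j50 → |·| ≈ 50, ∠ ≈ 90.00°
|T| = 2000 / 50 ≈ 40
Gain = 20 log₁₀(40) ≈ 32.04 dB
∠T = 0.00° − 90.00° = -90.00°

32.0 dB, -90.0°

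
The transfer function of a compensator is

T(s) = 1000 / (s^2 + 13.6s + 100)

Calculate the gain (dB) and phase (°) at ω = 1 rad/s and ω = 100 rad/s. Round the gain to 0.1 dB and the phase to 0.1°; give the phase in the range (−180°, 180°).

ω = 1: 20.0 dB, -7.8°; ω = 100: -20.0 dB, -172.2°

At s = jω = j1:
quadratic: (j1)² + 13.6·j1 + 100 = 99 + j13.6 → |·| ≈ 99.93, ∠ ≈ 7.82°
|T| = 1000 / 99.93 ≈ 10.007
Gain = 20 log₁₀(10.007) ≈ 20.01 dB
∠T = 0.00° − 7.82° = -7.82°

At s = jω = j100:
quadratic: (j100)² + 13.6·j100 + 100 = -9900 + j1360 → |·| ≈ 9993, ∠ ≈ 172.18°
|T| = 1000 / 9993 ≈ 0.10007
Gain = 20 log₁₀(0.10007) ≈ -19.99 dB
∠T = 0.00° − 172.18° = -172.18°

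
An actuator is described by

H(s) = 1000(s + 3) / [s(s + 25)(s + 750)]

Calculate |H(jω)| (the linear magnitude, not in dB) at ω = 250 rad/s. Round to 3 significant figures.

At s = jω = j250:
zero (s+3): 3 + j250 → |·| = √(3²+250²) = √62509 ≈ 250.02, ∠ = arctan(250/3) ≈ 89.31°
pole (s+25): 25 + j250 → |·| = √(25²+250²) = √63125 ≈ 251.25, ∠ = arctan(250/25) ≈ 84.29°
pole (s+750): 750 + j250 → |·| = √(750²+250²) = √625000 ≈ 790.57, ∠ = arctan(250/750) ≈ 18.43°
pole at origin: |s| = 250, ∠ = 90.00° (in denominator)
|H| = 1000 · 250.02 / 4.9658e+07 ≈ 0.0050348

0.00503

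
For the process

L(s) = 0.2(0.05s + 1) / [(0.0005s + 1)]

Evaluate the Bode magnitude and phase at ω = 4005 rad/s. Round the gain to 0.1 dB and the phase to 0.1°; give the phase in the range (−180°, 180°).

At ω = 4005 rad/s:
zero (1 + j4005·0.05) = 1 + j200.25 → |·| ≈ 200.25, ∠ ≈ 89.71°
pole (1 + j4005·0.0005) = 1 + j2.0025 → |·| ≈ 2.2383, ∠ ≈ 63.46°
|L| = 0.2 · 200.25 / (2.2383) ≈ 17.893
Gain = 20 log₁₀(17.893) ≈ 25.05 dB
∠L = (89.71°) − (63.46°) = 26.25°

25.1 dB, 26.3°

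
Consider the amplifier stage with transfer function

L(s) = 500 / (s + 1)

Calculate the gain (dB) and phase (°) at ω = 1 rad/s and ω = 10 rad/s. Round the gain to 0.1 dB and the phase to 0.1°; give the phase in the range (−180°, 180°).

ω = 1: 51.0 dB, -45.0°; ω = 10: 33.9 dB, -84.3°

Substitute s = j1:
Numerator: 500 = 500 + j0
Denominator: (j1) + 1 = 1 + j1
|N| = √(500² + 0²) ≈ 500, ∠N ≈ 0.00°
|D| = √(1² + 1²) ≈ 1.4142, ∠D ≈ 45.00°
|L| = 500 / 1.4142 ≈ 353.56
Gain = 20 log₁₀(353.56) ≈ 50.97 dB
∠L = 0.00° − 45.00° = -45.00°

Substitute s = j10:
Numerator: 500 = 500 + j0
Denominator: (j10) + 1 = 1 + j10
|N| = √(500² + 0²) ≈ 500, ∠N ≈ 0.00°
|D| = √(1² + 10²) ≈ 10.05, ∠D ≈ 84.29°
|L| = 500 / 10.05 ≈ 49.751
Gain = 20 log₁₀(49.751) ≈ 33.94 dB
∠L = 0.00° − 84.29° = -84.29°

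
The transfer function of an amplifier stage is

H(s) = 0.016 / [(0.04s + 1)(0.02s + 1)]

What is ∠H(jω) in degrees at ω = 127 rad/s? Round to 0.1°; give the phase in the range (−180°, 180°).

-147.4°

At ω = 127 rad/s:
pole (1 + j127·0.04) = 1 + j5.08 → |·| ≈ 5.1775, ∠ ≈ 78.86°
pole (1 + j127·0.02) = 1 + j2.54 → |·| ≈ 2.7298, ∠ ≈ 68.51°
∠H = (0°) − (78.86° + 68.51°) = -147.37°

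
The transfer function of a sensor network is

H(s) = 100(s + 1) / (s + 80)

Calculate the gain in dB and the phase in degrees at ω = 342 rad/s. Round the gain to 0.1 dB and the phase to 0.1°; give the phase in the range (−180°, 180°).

At s = jω = j342:
zero (s+1): 1 + j342 → |·| = √(1²+342²) = √116965 ≈ 342, ∠ = arctan(342/1) ≈ 89.83°
pole (s+80): 80 + j342 → |·| = √(80²+342²) = √123364 ≈ 351.23, ∠ = arctan(342/80) ≈ 76.83°
|H| = 100 · 342 / 351.23 ≈ 97.372
Gain = 20 log₁₀(97.372) ≈ 39.77 dB
∠H = 89.83° − 76.83° = 13.00°

39.8 dB, 13.0°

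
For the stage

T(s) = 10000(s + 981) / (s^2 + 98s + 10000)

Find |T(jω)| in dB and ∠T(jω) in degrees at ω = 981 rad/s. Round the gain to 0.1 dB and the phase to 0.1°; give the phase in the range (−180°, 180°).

At s = jω = j981:
zero (s+981): 981 + j981 → |·| = √(981²+981²) = √1924722 ≈ 1387.3, ∠ = arctan(981/981) ≈ 45.00°
quadratic: (j981)² + 98·j981 + 10000 = -952361 + j96138 → |·| ≈ 9.572e+05, ∠ ≈ 174.24°
|T| = 10000 · 1387.3 / 9.572e+05 ≈ 14.493
Gain = 20 log₁₀(14.493) ≈ 23.22 dB
∠T = 45.00° − 174.24° = -129.24°

23.2 dB, -129.2°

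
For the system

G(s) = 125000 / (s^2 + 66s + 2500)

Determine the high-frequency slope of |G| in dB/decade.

Each pole contributes −20 dB/decade at high frequency; each zero contributes +20 dB/decade.
Net: 0 zero(s) − 2 pole(s) → -40 dB/decade.

-40 dB/decade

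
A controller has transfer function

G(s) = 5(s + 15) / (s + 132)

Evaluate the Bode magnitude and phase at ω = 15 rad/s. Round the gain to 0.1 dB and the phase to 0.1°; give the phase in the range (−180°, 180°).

-2.0 dB, 38.5°

At s = jω = j15:
zero (s+15): 15 + j15 → |·| = √(15²+15²) = √450 ≈ 21.213, ∠ = arctan(15/15) ≈ 45.00°
pole (s+132): 132 + j15 → |·| = √(132²+15²) = √17649 ≈ 132.85, ∠ = arctan(15/132) ≈ 6.48°
|G| = 5 · 21.213 / 132.85 ≈ 0.79838
Gain = 20 log₁₀(0.79838) ≈ -1.96 dB
∠G = 45.00° − 6.48° = 38.52°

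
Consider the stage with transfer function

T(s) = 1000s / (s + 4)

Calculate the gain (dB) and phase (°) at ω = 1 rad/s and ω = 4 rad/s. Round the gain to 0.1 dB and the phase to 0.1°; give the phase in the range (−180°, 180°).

ω = 1: 47.7 dB, 76.0°; ω = 4: 57.0 dB, 45.0°

At s = jω = j1:
zero at origin: s = j1 → |·| = 1, ∠ = 90.00°
pole (s+4): 4 + j1 → |·| = √(4²+1²) = √17 ≈ 4.1231, ∠ = arctan(1/4) ≈ 14.04°
|T| = 1000 · 1 / 4.1231 ≈ 242.54
Gain = 20 log₁₀(242.54) ≈ 47.70 dB
∠T = 90.00° − 14.04° = 75.96°

At s = jω = j4:
zero at origin: s = j4 → |·| = 4, ∠ = 90.00°
pole (s+4): 4 + j4 → |·| = √(4²+4²) = √32 ≈ 5.6569, ∠ = arctan(4/4) ≈ 45.00°
|T| = 1000 · 4 / 5.6569 ≈ 707.1
Gain = 20 log₁₀(707.1) ≈ 56.99 dB
∠T = 90.00° − 45.00° = 45.00°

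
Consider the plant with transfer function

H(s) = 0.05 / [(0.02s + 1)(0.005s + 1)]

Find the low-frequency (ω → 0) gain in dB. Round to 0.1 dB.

H(0) = 0.05 · 1 / 1 = 0.05
20 log₁₀(0.05) ≈ -26.02 dB

-26.0 dB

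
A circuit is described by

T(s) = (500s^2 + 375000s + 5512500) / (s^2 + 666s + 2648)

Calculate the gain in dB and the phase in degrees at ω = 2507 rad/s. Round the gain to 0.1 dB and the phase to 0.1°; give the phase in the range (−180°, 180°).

Substitute s = j2507:
Numerator: 500(j2507)^2 + 375000(j2507) + 5512500 = -3137012000 + j940125000
Denominator: (j2507)^2 + 666(j2507) + 2648 = -6282401 + j1669662
|N| = √(3137012000² + 940125000²) ≈ 3.2749e+09, ∠N ≈ 163.32°
|D| = √(6282401² + 1669662²) ≈ 6.5005e+06, ∠D ≈ 165.12°
|T| = 3.2749e+09 / 6.5005e+06 ≈ 503.79
Gain = 20 log₁₀(503.79) ≈ 54.04 dB
∠T = 163.32° − 165.12° = -1.80°

54.0 dB, -1.8°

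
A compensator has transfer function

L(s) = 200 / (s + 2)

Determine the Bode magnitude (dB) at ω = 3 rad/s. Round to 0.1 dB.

34.9 dB

Substitute s = j3:
Numerator: 200 = 200 + j0
Denominator: (j3) + 2 = 2 + j3
|N| = √(200² + 0²) ≈ 200, ∠N ≈ 0.00°
|D| = √(2² + 3²) ≈ 3.6056, ∠D ≈ 56.31°
|L| = 200 / 3.6056 ≈ 55.469
Gain = 20 log₁₀(55.469) ≈ 34.88 dB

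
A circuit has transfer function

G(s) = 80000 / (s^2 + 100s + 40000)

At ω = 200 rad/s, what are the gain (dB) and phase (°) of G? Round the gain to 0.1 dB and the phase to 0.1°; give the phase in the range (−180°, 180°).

At s = jω = j200:
quadratic: (j200)² + 100·j200 + 40000 = 0 + j20000 → |·| ≈ 20000, ∠ ≈ 90.00°
|G| = 80000 / 20000 ≈ 4
Gain = 20 log₁₀(4) ≈ 12.04 dB
∠G = 0.00° − 90.00° = -90.00°

12.0 dB, -90.0°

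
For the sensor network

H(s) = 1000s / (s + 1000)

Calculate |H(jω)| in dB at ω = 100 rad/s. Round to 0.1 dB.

40.0 dB

At s = jω = j100:
zero at origin: s = j100 → |·| = 100, ∠ = 90.00°
pole (s+1000): 1000 + j100 → |·| = √(1000²+100²) = √1010000 ≈ 1005, ∠ = arctan(100/1000) ≈ 5.71°
|H| = 1000 · 100 / 1005 ≈ 99.502
Gain = 20 log₁₀(99.502) ≈ 39.96 dB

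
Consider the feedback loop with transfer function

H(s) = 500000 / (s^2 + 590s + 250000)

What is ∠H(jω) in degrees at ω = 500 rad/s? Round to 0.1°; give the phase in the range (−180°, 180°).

At s = jω = j500:
quadratic: (j500)² + 590·j500 + 250000 = 0 + j295000 → |·| ≈ 2.95e+05, ∠ ≈ 90.00°
∠H = 0.00° − 90.00° = -90.00°

-90.0°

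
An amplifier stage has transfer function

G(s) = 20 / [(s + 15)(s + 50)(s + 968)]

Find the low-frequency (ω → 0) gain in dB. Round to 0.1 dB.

-91.2 dB

G(0) = 20 / (15·50·968) ≈ 2.7548e-05
20 log₁₀(2.7548e-05) ≈ -91.20 dB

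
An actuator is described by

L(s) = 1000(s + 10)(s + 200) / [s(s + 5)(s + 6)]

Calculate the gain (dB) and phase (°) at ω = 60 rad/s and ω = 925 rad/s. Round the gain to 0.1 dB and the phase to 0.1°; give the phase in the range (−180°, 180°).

ω = 60: 35.3 dB, -162.3°; ω = 925: 0.9 dB, -102.1°

At s = jω = j60:
zero (s+10): 10 + j60 → |·| = √(10²+60²) = √3700 ≈ 60.828, ∠ = arctan(60/10) ≈ 80.54°
zero (s+200): 200 + j60 → |·| = √(200²+60²) = √43600 ≈ 208.81, ∠ = arctan(60/200) ≈ 16.70°
pole (s+5): 5 + j60 → |·| = √(5²+60²) = √3625 ≈ 60.208, ∠ = arctan(60/5) ≈ 85.24°
pole (s+6): 6 + j60 → |·| = √(6²+60²) = √3636 ≈ 60.299, ∠ = arctan(60/6) ≈ 84.29°
pole at origin: |s| = 60, ∠ = 90.00° (in denominator)
|L| = 1000 · 12701 / 2.1783e+05 ≈ 58.307
Gain = 20 log₁₀(58.307) ≈ 35.31 dB
∠L = 97.24° − 259.53° = -162.29°

At s = jω = j925:
zero (s+10): 10 + j925 → |·| = √(10²+925²) = √855725 ≈ 925.05, ∠ = arctan(925/10) ≈ 89.38°
zero (s+200): 200 + j925 → |·| = √(200²+925²) = √895625 ≈ 946.37, ∠ = arctan(925/200) ≈ 77.80°
pole (s+5): 5 + j925 → |·| = √(5²+925²) = √855650 ≈ 925.01, ∠ = arctan(925/5) ≈ 89.69°
pole (s+6): 6 + j925 → |·| = √(6²+925²) = √855661 ≈ 925.02, ∠ = arctan(925/6) ≈ 89.63°
pole at origin: |s| = 925, ∠ = 90.00° (in denominator)
|L| = 1000 · 8.7544e+05 / 7.9148e+08 ≈ 1.1061
Gain = 20 log₁₀(1.1061) ≈ 0.88 dB
∠L = 167.18° − 269.32° = -102.14°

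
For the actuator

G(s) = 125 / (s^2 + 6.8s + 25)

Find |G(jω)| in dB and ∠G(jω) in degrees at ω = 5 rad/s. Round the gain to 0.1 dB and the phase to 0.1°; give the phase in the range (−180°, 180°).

At s = jω = j5:
quadratic: (j5)² + 6.8·j5 + 25 = 0 + j34 → |·| ≈ 34, ∠ ≈ 90.00°
|G| = 125 / 34 ≈ 3.6765
Gain = 20 log₁₀(3.6765) ≈ 11.31 dB
∠G = 0.00° − 90.00° = -90.00°

11.3 dB, -90.0°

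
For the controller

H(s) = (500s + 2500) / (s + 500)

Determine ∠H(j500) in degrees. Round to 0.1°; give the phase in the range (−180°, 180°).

Substitute s = j500:
Numerator: 500(j500) + 2500 = 2500 + j250000
Denominator: (j500) + 500 = 500 + j500
|N| = √(2500² + 250000²) ≈ 2.5001e+05, ∠N ≈ 89.43°
|D| = √(500² + 500²) ≈ 707.11, ∠D ≈ 45.00°
∠H = 89.43° − 45.00° = 44.43°

44.4°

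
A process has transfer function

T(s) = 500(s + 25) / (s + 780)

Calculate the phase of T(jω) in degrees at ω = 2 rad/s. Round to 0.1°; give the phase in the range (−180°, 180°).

4.4°

At s = jω = j2:
zero (s+25): 25 + j2 → |·| = √(25²+2²) = √629 ≈ 25.08, ∠ = arctan(2/25) ≈ 4.57°
pole (s+780): 780 + j2 → |·| = √(780²+2²) = √608404 ≈ 780, ∠ = arctan(2/780) ≈ 0.15°
∠T = 4.57° − 0.15° = 4.42°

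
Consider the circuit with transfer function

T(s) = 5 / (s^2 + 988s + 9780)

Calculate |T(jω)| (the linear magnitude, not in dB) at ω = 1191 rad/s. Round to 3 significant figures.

Substitute s = j1191:
Numerator: 5 = 5 + j0
Denominator: (j1191)^2 + 988(j1191) + 9780 = -1408701 + j1176708
|N| = √(5² + 0²) ≈ 5, ∠N ≈ 0.00°
|D| = √(1408701² + 1176708²) ≈ 1.8355e+06, ∠D ≈ 140.13°
|T| = 5 / 1.8355e+06 ≈ 2.7241e-06

2.72e-06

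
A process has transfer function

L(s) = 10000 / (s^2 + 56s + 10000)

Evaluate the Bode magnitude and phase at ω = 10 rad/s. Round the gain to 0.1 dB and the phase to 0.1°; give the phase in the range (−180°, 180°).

0.1 dB, -3.2°

At s = jω = j10:
quadratic: (j10)² + 56·j10 + 10000 = 9900 + j560 → |·| ≈ 9915.8, ∠ ≈ 3.24°
|L| = 10000 / 9915.8 ≈ 1.0085
Gain = 20 log₁₀(1.0085) ≈ 0.07 dB
∠L = 0.00° − 3.24° = -3.24°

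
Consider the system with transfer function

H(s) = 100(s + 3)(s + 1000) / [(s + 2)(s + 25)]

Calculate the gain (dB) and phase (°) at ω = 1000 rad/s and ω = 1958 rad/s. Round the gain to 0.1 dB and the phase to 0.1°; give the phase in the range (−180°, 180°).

ω = 1000: 43.0 dB, -43.6°; ω = 1958: 41.0 dB, -26.4°

At s = jω = j1000:
zero (s+3): 3 + j1000 → |·| = √(3²+1000²) = √1000009 ≈ 1000, ∠ = arctan(1000/3) ≈ 89.83°
zero (s+1000): 1000 + j1000 → |·| = √(1000²+1000²) = √2000000 ≈ 1414.2, ∠ = arctan(1000/1000) ≈ 45.00°
pole (s+2): 2 + j1000 → |·| = √(2²+1000²) = √1000004 ≈ 1000, ∠ = arctan(1000/2) ≈ 89.89°
pole (s+25): 25 + j1000 → |·| = √(25²+1000²) = √1000625 ≈ 1000.3, ∠ = arctan(1000/25) ≈ 88.57°
|H| = 100 · 1.4142e+06 / 1.0003e+06 ≈ 141.38
Gain = 20 log₁₀(141.38) ≈ 43.01 dB
∠H = 134.83° − 178.46° = -43.63°

At s = jω = j1958:
zero (s+3): 3 + j1958 → |·| = √(3²+1958²) = √3833773 ≈ 1958, ∠ = arctan(1958/3) ≈ 89.91°
zero (s+1000): 1000 + j1958 → |·| = √(1000²+1958²) = √4833764 ≈ 2198.6, ∠ = arctan(1958/1000) ≈ 62.95°
pole (s+2): 2 + j1958 → |·| = √(2²+1958²) = √3833768 ≈ 1958, ∠ = arctan(1958/2) ≈ 89.94°
pole (s+25): 25 + j1958 → |·| = √(25²+1958²) = √3834389 ≈ 1958.2, ∠ = arctan(1958/25) ≈ 89.27°
|H| = 100 · 4.3049e+06 / 3.8342e+06 ≈ 112.28
Gain = 20 log₁₀(112.28) ≈ 41.01 dB
∠H = 152.86° − 179.21° = -26.35°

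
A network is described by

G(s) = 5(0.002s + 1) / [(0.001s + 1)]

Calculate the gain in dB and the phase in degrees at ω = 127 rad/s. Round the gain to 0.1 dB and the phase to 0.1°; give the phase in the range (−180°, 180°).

14.2 dB, 7.0°

At ω = 127 rad/s:
zero (1 + j127·0.002) = 1 + j0.254 → |·| ≈ 1.0318, ∠ ≈ 14.25°
pole (1 + j127·0.001) = 1 + j0.127 → |·| ≈ 1.008, ∠ ≈ 7.24°
|G| = 5 · 1.0318 / (1.008) ≈ 5.1181
Gain = 20 log₁₀(5.1181) ≈ 14.18 dB
∠G = (14.25°) − (7.24°) = 7.01°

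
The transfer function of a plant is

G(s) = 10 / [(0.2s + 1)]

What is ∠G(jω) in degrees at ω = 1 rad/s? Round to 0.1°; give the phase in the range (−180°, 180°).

At ω = 1 rad/s:
pole (1 + j1·0.2) = 1 + j0.2 → |·| ≈ 1.0198, ∠ ≈ 11.31°
∠G = (0°) − (11.31°) = -11.31°

-11.3°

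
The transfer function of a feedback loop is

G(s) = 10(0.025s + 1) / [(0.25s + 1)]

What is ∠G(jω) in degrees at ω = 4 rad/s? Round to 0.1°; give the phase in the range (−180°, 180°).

-39.3°

At ω = 4 rad/s:
zero (1 + j4·0.025) = 1 + j0.1 → |·| ≈ 1.005, ∠ ≈ 5.71°
pole (1 + j4·0.25) = 1 + j1 → |·| ≈ 1.4142, ∠ ≈ 45.00°
∠G = (5.71°) − (45.00°) = -39.29°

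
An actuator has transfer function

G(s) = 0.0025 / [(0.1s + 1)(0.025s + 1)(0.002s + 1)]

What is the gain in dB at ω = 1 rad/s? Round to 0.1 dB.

-52.1 dB

At ω = 1 rad/s:
pole (1 + j1·0.1) = 1 + j0.1 → |·| ≈ 1.005, ∠ ≈ 5.71°
pole (1 + j1·0.025) = 1 + j0.025 → |·| ≈ 1.0003, ∠ ≈ 1.43°
pole (1 + j1·0.002) = 1 + j0.002 → |·| ≈ 1, ∠ ≈ 0.11°
|G| = 0.0025 · 1 / (1.005 · 1.0003 · 1) ≈ 0.0024868
Gain = 20 log₁₀(0.0024868) ≈ -52.09 dB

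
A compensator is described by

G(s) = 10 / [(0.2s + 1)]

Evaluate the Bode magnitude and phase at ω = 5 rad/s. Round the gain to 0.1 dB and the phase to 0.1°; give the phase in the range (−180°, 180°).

At ω = 5 rad/s:
pole (1 + j5·0.2) = 1 + j1 → |·| ≈ 1.4142, ∠ ≈ 45.00°
|G| = 10 · 1 / (1.4142) ≈ 7.0711
Gain = 20 log₁₀(7.0711) ≈ 16.99 dB
∠G = (0°) − (45.00°) = -45.00°

17.0 dB, -45.0°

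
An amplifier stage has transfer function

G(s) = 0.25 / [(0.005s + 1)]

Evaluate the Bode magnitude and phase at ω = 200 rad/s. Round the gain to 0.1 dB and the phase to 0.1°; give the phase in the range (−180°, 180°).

-15.1 dB, -45.0°

At ω = 200 rad/s:
pole (1 + j200·0.005) = 1 + j1 → |·| ≈ 1.4142, ∠ ≈ 45.00°
|G| = 0.25 · 1 / (1.4142) ≈ 0.17678
Gain = 20 log₁₀(0.17678) ≈ -15.05 dB
∠G = (0°) − (45.00°) = -45.00°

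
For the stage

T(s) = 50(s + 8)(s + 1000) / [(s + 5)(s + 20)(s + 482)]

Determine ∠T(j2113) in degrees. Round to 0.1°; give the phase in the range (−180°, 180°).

-102.0°

At s = jω = j2113:
zero (s+8): 8 + j2113 → |·| = √(8²+2113²) = √4464833 ≈ 2113, ∠ = arctan(2113/8) ≈ 89.78°
zero (s+1000): 1000 + j2113 → |·| = √(1000²+2113²) = √5464769 ≈ 2337.7, ∠ = arctan(2113/1000) ≈ 64.67°
pole (s+5): 5 + j2113 → |·| = √(5²+2113²) = √4464794 ≈ 2113, ∠ = arctan(2113/5) ≈ 89.86°
pole (s+20): 20 + j2113 → |·| = √(20²+2113²) = √4465169 ≈ 2113.1, ∠ = arctan(2113/20) ≈ 89.46°
pole (s+482): 482 + j2113 → |·| = √(482²+2113²) = √4697093 ≈ 2167.3, ∠ = arctan(2113/482) ≈ 77.15°
∠T = 154.45° − 256.47° = -102.02°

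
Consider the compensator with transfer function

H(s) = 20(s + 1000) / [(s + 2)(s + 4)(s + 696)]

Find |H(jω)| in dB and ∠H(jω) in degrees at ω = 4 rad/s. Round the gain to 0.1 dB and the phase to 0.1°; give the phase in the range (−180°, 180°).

1.1 dB, -108.5°

At s = jω = j4:
zero (s+1000): 1000 + j4 → |·| = √(1000²+4²) = √1000016 ≈ 1000, ∠ = arctan(4/1000) ≈ 0.23°
pole (s+2): 2 + j4 → |·| = √(2²+4²) = √20 ≈ 4.4721, ∠ = arctan(4/2) ≈ 63.43°
pole (s+4): 4 + j4 → |·| = √(4²+4²) = √32 ≈ 5.6569, ∠ = arctan(4/4) ≈ 45.00°
pole (s+696): 696 + j4 → |·| = √(696²+4²) = √484432 ≈ 696.01, ∠ = arctan(4/696) ≈ 0.33°
|H| = 20 · 1000 / 17608 ≈ 1.1358
Gain = 20 log₁₀(1.1358) ≈ 1.11 dB
∠H = 0.23° − 108.76° = -108.53°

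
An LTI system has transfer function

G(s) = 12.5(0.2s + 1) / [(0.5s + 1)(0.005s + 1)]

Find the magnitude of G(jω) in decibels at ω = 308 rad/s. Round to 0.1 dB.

At ω = 308 rad/s:
zero (1 + j308·0.2) = 1 + j61.6 → |·| ≈ 61.608, ∠ ≈ 89.07°
pole (1 + j308·0.5) = 1 + j154 → |·| ≈ 154, ∠ ≈ 89.63°
pole (1 + j308·0.005) = 1 + j1.54 → |·| ≈ 1.8362, ∠ ≈ 57.00°
|G| = 12.5 · 61.608 / (154 · 1.8362) ≈ 2.7234
Gain = 20 log₁₀(2.7234) ≈ 8.70 dB

8.7 dB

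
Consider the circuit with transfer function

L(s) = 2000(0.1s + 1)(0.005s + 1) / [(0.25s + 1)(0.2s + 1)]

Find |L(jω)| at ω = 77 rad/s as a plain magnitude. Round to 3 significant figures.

55.9

At ω = 77 rad/s:
zero (1 + j77·0.1) = 1 + j7.7 → |·| ≈ 7.7647, ∠ ≈ 82.60°
zero (1 + j77·0.005) = 1 + j0.385 → |·| ≈ 1.0716, ∠ ≈ 21.06°
pole (1 + j77·0.25) = 1 + j19.25 → |·| ≈ 19.276, ∠ ≈ 87.03°
pole (1 + j77·0.2) = 1 + j15.4 → |·| ≈ 15.432, ∠ ≈ 86.28°
|L| = 2000 · 7.7647 · 1.0716 / (19.276 · 15.432) ≈ 55.943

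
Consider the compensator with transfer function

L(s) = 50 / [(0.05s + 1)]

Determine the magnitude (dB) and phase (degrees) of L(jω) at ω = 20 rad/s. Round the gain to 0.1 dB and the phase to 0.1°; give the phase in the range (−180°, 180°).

At ω = 20 rad/s:
pole (1 + j20·0.05) = 1 + j1 → |·| ≈ 1.4142, ∠ ≈ 45.00°
|L| = 50 · 1 / (1.4142) ≈ 35.356
Gain = 20 log₁₀(35.356) ≈ 30.97 dB
∠L = (0°) − (45.00°) = -45.00°

31.0 dB, -45.0°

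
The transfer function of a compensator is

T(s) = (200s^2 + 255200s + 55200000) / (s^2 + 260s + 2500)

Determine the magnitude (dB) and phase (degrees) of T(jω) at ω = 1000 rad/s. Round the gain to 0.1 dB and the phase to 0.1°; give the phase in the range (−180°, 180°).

49.1 dB, -45.8°

Substitute s = j1000:
Numerator: 200(j1000)^2 + 255200(j1000) + 55200000 = -144800000 + j255200000
Denominator: (j1000)^2 + 260(j1000) + 2500 = -997500 + j260000
|N| = √(144800000² + 255200000²) ≈ 2.9342e+08, ∠N ≈ 119.57°
|D| = √(997500² + 260000²) ≈ 1.0308e+06, ∠D ≈ 165.39°
|T| = 2.9342e+08 / 1.0308e+06 ≈ 284.65
Gain = 20 log₁₀(284.65) ≈ 49.09 dB
∠T = 119.57° − 165.39° = -45.82°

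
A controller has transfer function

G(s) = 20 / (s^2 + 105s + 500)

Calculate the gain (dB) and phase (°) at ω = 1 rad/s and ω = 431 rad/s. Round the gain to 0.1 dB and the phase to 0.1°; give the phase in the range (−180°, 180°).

Substitute s = j1:
Numerator: 20 = 20 + j0
Denominator: (j1)^2 + 105(j1) + 500 = 499 + j105
|N| = √(20² + 0²) ≈ 20, ∠N ≈ 0.00°
|D| = √(499² + 105²) ≈ 509.93, ∠D ≈ 11.88°
|G| = 20 / 509.93 ≈ 0.039221
Gain = 20 log₁₀(0.039221) ≈ -28.13 dB
∠G = 0.00° − 11.88° = -11.88°

Substitute s = j431:
Numerator: 20 = 20 + j0
Denominator: (j431)^2 + 105(j431) + 500 = -185261 + j45255
|N| = √(20² + 0²) ≈ 20, ∠N ≈ 0.00°
|D| = √(185261² + 45255²) ≈ 1.9071e+05, ∠D ≈ 166.27°
|G| = 20 / 1.9071e+05 ≈ 0.00010487
Gain = 20 log₁₀(0.00010487) ≈ -79.59 dB
∠G = 0.00° − 166.27° = -166.27°

ω = 1: -28.1 dB, -11.9°; ω = 431: -79.6 dB, -166.3°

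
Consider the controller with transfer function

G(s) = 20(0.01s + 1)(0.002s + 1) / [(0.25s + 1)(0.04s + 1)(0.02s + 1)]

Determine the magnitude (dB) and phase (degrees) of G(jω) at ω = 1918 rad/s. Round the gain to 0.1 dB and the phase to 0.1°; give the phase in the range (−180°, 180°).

-59.3 dB, -105.2°

At ω = 1918 rad/s:
zero (1 + j1918·0.01) = 1 + j19.18 → |·| ≈ 19.206, ∠ ≈ 87.02°
zero (1 + j1918·0.002) = 1 + j3.836 → |·| ≈ 3.9642, ∠ ≈ 75.39°
pole (1 + j1918·0.25) = 1 + j479.5 → |·| ≈ 479.5, ∠ ≈ 89.88°
pole (1 + j1918·0.04) = 1 + j76.72 → |·| ≈ 76.727, ∠ ≈ 89.25°
pole (1 + j1918·0.02) = 1 + j38.36 → |·| ≈ 38.373, ∠ ≈ 88.51°
|G| = 20 · 19.206 · 3.9642 / (479.5 · 76.727 · 38.373) ≈ 0.0010786
Gain = 20 log₁₀(0.0010786) ≈ -59.34 dB
∠G = (87.02° + 75.39°) − (89.88° + 89.25° + 88.51°) = -105.23°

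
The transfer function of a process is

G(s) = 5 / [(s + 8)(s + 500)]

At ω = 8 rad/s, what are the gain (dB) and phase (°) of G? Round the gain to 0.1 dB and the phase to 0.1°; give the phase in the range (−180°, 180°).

-61.1 dB, -45.9°

At s = jω = j8:
pole (s+8): 8 + j8 → |·| = √(8²+8²) = √128 ≈ 11.314, ∠ = arctan(8/8) ≈ 45.00°
pole (s+500): 500 + j8 → |·| = √(500²+8²) = √250064 ≈ 500.06, ∠ = arctan(8/500) ≈ 0.92°
|G| = 5 / 5657.7 ≈ 0.00088375
Gain = 20 log₁₀(0.00088375) ≈ -61.07 dB
∠G = 0.00° − 45.92° = -45.92°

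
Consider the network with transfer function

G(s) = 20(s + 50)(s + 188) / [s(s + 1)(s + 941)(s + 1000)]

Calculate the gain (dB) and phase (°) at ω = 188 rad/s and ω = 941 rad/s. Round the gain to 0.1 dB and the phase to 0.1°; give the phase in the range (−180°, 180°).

At s = jω = j188:
zero (s+50): 50 + j188 → |·| = √(50²+188²) = √37844 ≈ 194.54, ∠ = arctan(188/50) ≈ 75.11°
zero (s+188): 188 + j188 → |·| = √(188²+188²) = √70688 ≈ 265.87, ∠ = arctan(188/188) ≈ 45.00°
pole (s+1): 1 + j188 → |·| = √(1²+188²) = √35345 ≈ 188, ∠ = arctan(188/1) ≈ 89.70°
pole (s+941): 941 + j188 → |·| = √(941²+188²) = √920825 ≈ 959.6, ∠ = arctan(188/941) ≈ 11.30°
pole (s+1000): 1000 + j188 → |·| = √(1000²+188²) = √1035344 ≈ 1017.5, ∠ = arctan(188/1000) ≈ 10.65°
pole at origin: |s| = 188, ∠ = 90.00° (in denominator)
|G| = 20 · 51722 / 3.451e+10 ≈ 2.9975e-05
Gain = 20 log₁₀(2.9975e-05) ≈ -90.46 dB
∠G = 120.11° − 201.65° = -81.54°

At s = jω = j941:
zero (s+50): 50 + j941 → |·| = √(50²+941²) = √887981 ≈ 942.33, ∠ = arctan(941/50) ≈ 86.96°
zero (s+188): 188 + j941 → |·| = √(188²+941²) = √920825 ≈ 959.6, ∠ = arctan(941/188) ≈ 78.70°
pole (s+1): 1 + j941 → |·| = √(1²+941²) = √885482 ≈ 941, ∠ = arctan(941/1) ≈ 89.94°
pole (s+941): 941 + j941 → |·| = √(941²+941²) = √1770962 ≈ 1330.8, ∠ = arctan(941/941) ≈ 45.00°
pole (s+1000): 1000 + j941 → |·| = √(1000²+941²) = √1885481 ≈ 1373.1, ∠ = arctan(941/1000) ≈ 43.26°
pole at origin: |s| = 941, ∠ = 90.00° (in denominator)
|G| = 20 · 9.0426e+05 / 1.6181e+12 ≈ 1.1177e-05
Gain = 20 log₁₀(1.1177e-05) ≈ -99.03 dB
∠G = 165.66° − 268.20° = -102.54°

ω = 188: -90.5 dB, -81.5°; ω = 941: -99.0 dB, -102.5°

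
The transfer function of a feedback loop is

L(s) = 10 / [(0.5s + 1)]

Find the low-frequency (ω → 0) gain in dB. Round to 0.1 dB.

L(0) = 10 · 1 / 1 = 10
20 log₁₀(10) ≈ 20.00 dB

20.0 dB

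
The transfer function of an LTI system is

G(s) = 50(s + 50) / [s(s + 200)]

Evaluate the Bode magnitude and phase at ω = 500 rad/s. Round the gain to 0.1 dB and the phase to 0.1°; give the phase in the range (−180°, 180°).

-20.6 dB, -73.9°

At s = jω = j500:
zero (s+50): 50 + j500 → |·| = √(50²+500²) = √252500 ≈ 502.49, ∠ = arctan(500/50) ≈ 84.29°
pole (s+200): 200 + j500 → |·| = √(200²+500²) = √290000 ≈ 538.52, ∠ = arctan(500/200) ≈ 68.20°
pole at origin: |s| = 500, ∠ = 90.00° (in denominator)
|G| = 50 · 502.49 / 2.6926e+05 ≈ 0.093309
Gain = 20 log₁₀(0.093309) ≈ -20.60 dB
∠G = 84.29° − 158.20° = -73.91°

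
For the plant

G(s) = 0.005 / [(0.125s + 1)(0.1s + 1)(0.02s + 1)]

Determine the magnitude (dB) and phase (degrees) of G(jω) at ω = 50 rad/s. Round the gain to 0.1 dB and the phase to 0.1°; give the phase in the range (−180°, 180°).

-79.2 dB, 155.4°

At ω = 50 rad/s:
pole (1 + j50·0.125) = 1 + j6.25 → |·| ≈ 6.3295, ∠ ≈ 80.91°
pole (1 + j50·0.1) = 1 + j5 → |·| ≈ 5.099, ∠ ≈ 78.69°
pole (1 + j50·0.02) = 1 + j1 → |·| ≈ 1.4142, ∠ ≈ 45.00°
|G| = 0.005 · 1 / (6.3295 · 5.099 · 1.4142) ≈ 0.00010955
Gain = 20 log₁₀(0.00010955) ≈ -79.21 dB
∠G = (0°) − (80.91° + 78.69° + 45.00°) = -204.60° ≡ 155.40° (principal value)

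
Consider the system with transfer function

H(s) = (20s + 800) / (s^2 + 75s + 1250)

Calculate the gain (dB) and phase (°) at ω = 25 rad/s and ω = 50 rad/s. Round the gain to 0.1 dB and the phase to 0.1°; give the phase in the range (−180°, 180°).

Substitute s = j25:
Numerator: 20(j25) + 800 = 800 + j500
Denominator: (j25)^2 + 75(j25) + 1250 = 625 + j1875
|N| = √(800² + 500²) ≈ 943.4, ∠N ≈ 32.01°
|D| = √(625² + 1875²) ≈ 1976.4, ∠D ≈ 71.57°
|H| = 943.4 / 1976.4 ≈ 0.47733
Gain = 20 log₁₀(0.47733) ≈ -6.42 dB
∠H = 32.01° − 71.57° = -39.56°

Substitute s = j50:
Numerator: 20(j50) + 800 = 800 + j1000
Denominator: (j50)^2 + 75(j50) + 1250 = -1250 + j3750
|N| = √(800² + 1000²) ≈ 1280.6, ∠N ≈ 51.34°
|D| = √(1250² + 3750²) ≈ 3952.8, ∠D ≈ 108.43°
|H| = 1280.6 / 3952.8 ≈ 0.32397
Gain = 20 log₁₀(0.32397) ≈ -9.79 dB
∠H = 51.34° − 108.43° = -57.09°

ω = 25: -6.4 dB, -39.6°; ω = 50: -9.8 dB, -57.1°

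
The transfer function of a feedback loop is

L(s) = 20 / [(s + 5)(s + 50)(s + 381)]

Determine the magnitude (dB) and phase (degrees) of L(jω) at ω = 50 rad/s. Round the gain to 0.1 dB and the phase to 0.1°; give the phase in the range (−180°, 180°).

-96.7 dB, -136.8°

At s = jω = j50:
pole (s+5): 5 + j50 → |·| = √(5²+50²) = √2525 ≈ 50.249, ∠ = arctan(50/5) ≈ 84.29°
pole (s+50): 50 + j50 → |·| = √(50²+50²) = √5000 ≈ 70.711, ∠ = arctan(50/50) ≈ 45.00°
pole (s+381): 381 + j50 → |·| = √(381²+50²) = √147661 ≈ 384.27, ∠ = arctan(50/381) ≈ 7.48°
|L| = 20 / 1.3654e+06 ≈ 1.4648e-05
Gain = 20 log₁₀(1.4648e-05) ≈ -96.68 dB
∠L = 0.00° − 136.77° = -136.77°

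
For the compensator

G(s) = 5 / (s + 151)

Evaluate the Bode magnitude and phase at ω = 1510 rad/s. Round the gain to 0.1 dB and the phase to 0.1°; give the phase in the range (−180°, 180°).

Substitute s = j1510:
Numerator: 5 = 5 + j0
Denominator: (j1510) + 151 = 151 + j1510
|N| = √(5² + 0²) ≈ 5, ∠N ≈ 0.00°
|D| = √(151² + 1510²) ≈ 1517.5, ∠D ≈ 84.29°
|G| = 5 / 1517.5 ≈ 0.0032949
Gain = 20 log₁₀(0.0032949) ≈ -49.64 dB
∠G = 0.00° − 84.29° = -84.29°

-49.6 dB, -84.3°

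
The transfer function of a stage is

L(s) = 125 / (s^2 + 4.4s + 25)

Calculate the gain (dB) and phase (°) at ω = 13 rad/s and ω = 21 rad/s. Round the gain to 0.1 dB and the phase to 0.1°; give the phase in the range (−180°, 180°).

At s = jω = j13:
quadratic: (j13)² + 4.4·j13 + 25 = -144 + j57.2 → |·| ≈ 154.94, ∠ ≈ 158.34°
|L| = 125 / 154.94 ≈ 0.80676
Gain = 20 log₁₀(0.80676) ≈ -1.87 dB
∠L = 0.00° − 158.34° = -158.34°

At s = jω = j21:
quadratic: (j21)² + 4.4·j21 + 25 = -416 + j92.4 → |·| ≈ 426.14, ∠ ≈ 167.48°
|L| = 125 / 426.14 ≈ 0.29333
Gain = 20 log₁₀(0.29333) ≈ -10.65 dB
∠L = 0.00° − 167.48° = -167.48°

ω = 13: -1.9 dB, -158.3°; ω = 21: -10.7 dB, -167.5°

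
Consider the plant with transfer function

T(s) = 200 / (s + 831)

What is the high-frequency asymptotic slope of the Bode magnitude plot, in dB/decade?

-20 dB/decade

Each pole contributes −20 dB/decade at high frequency; each zero contributes +20 dB/decade.
Net: 0 zero(s) − 1 pole(s) → -20 dB/decade.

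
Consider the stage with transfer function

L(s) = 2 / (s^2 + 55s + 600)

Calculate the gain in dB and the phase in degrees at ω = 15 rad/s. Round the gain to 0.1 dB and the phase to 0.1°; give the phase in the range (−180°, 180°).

Substitute s = j15:
Numerator: 2 = 2 + j0
Denominator: (j15)^2 + 55(j15) + 600 = 375 + j825
|N| = √(2² + 0²) ≈ 2, ∠N ≈ 0.00°
|D| = √(375² + 825²) ≈ 906.23, ∠D ≈ 65.56°
|L| = 2 / 906.23 ≈ 0.0022069
Gain = 20 log₁₀(0.0022069) ≈ -53.12 dB
∠L = 0.00° − 65.56° = -65.56°

-53.1 dB, -65.6°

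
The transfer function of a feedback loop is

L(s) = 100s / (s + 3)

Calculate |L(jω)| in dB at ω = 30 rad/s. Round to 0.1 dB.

At s = jω = j30:
zero at origin: s = j30 → |·| = 30, ∠ = 90.00°
pole (s+3): 3 + j30 → |·| = √(3²+30²) = √909 ≈ 30.15, ∠ = arctan(30/3) ≈ 84.29°
|L| = 100 · 30 / 30.15 ≈ 99.502
Gain = 20 log₁₀(99.502) ≈ 39.96 dB

40.0 dB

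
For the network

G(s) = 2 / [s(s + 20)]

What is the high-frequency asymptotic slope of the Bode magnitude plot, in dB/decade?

Each pole contributes −20 dB/decade at high frequency; each zero contributes +20 dB/decade.
Net: 0 zero(s) − 2 pole(s) → -40 dB/decade.

-40 dB/decade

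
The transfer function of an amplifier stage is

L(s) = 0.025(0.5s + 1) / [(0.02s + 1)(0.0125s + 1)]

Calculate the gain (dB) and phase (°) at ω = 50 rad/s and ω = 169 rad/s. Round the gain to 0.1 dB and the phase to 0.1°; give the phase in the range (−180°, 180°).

At ω = 50 rad/s:
zero (1 + j50·0.5) = 1 + j25 → |·| ≈ 25.02, ∠ ≈ 87.71°
pole (1 + j50·0.02) = 1 + j1 → |·| ≈ 1.4142, ∠ ≈ 45.00°
pole (1 + j50·0.0125) = 1 + j0.625 → |·| ≈ 1.1792, ∠ ≈ 32.01°
|L| = 0.025 · 25.02 / (1.4142 · 1.1792) ≈ 0.37508
Gain = 20 log₁₀(0.37508) ≈ -8.52 dB
∠L = (87.71°) − (45.00° + 32.01°) = 10.70°

At ω = 169 rad/s:
zero (1 + j169·0.5) = 1 + j84.5 → |·| ≈ 84.506, ∠ ≈ 89.32°
pole (1 + j169·0.02) = 1 + j3.38 → |·| ≈ 3.5248, ∠ ≈ 73.52°
pole (1 + j169·0.0125) = 1 + j2.1125 → |·| ≈ 2.3372, ∠ ≈ 64.67°
|L| = 0.025 · 84.506 / (3.5248 · 2.3372) ≈ 0.25645
Gain = 20 log₁₀(0.25645) ≈ -11.82 dB
∠L = (89.32°) − (73.52° + 64.67°) = -48.87°

ω = 50: -8.5 dB, 10.7°; ω = 169: -11.8 dB, -48.9°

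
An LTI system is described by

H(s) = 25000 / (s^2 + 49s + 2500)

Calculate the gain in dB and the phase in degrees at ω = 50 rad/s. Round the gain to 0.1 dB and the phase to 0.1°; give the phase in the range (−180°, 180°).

20.2 dB, -90.0°

At s = jω = j50:
quadratic: (j50)² + 49·j50 + 2500 = 0 + j2450 → |·| ≈ 2450, ∠ ≈ 90.00°
|H| = 25000 / 2450 ≈ 10.204
Gain = 20 log₁₀(10.204) ≈ 20.18 dB
∠H = 0.00° − 90.00° = -90.00°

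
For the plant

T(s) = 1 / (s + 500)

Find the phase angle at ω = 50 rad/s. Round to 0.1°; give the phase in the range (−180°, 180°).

At s = jω = j50:
pole (s+500): 500 + j50 → |·| = √(500²+50²) = √252500 ≈ 502.49, ∠ = arctan(50/500) ≈ 5.71°
∠T = 0.00° − 5.71° = -5.71°

-5.7°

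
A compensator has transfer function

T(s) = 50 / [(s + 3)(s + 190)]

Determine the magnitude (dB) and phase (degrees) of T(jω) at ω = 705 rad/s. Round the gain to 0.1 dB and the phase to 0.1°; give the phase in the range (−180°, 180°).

At s = jω = j705:
pole (s+3): 3 + j705 → |·| = √(3²+705²) = √497034 ≈ 705.01, ∠ = arctan(705/3) ≈ 89.76°
pole (s+190): 190 + j705 → |·| = √(190²+705²) = √533125 ≈ 730.15, ∠ = arctan(705/190) ≈ 74.92°
|T| = 50 / 5.1476e+05 ≈ 9.7133e-05
Gain = 20 log₁₀(9.7133e-05) ≈ -80.25 dB
∠T = 0.00° − 164.68° = -164.68°

-80.3 dB, -164.7°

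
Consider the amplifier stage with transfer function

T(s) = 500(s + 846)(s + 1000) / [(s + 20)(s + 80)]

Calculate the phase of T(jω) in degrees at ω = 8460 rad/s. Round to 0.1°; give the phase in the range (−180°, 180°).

-11.8°

At s = jω = j8460:
zero (s+846): 846 + j8460 → |·| = √(846²+8460²) = √72287316 ≈ 8502.2, ∠ = arctan(8460/846) ≈ 84.29°
zero (s+1000): 1000 + j8460 → |·| = √(1000²+8460²) = √72571600 ≈ 8518.9, ∠ = arctan(8460/1000) ≈ 83.26°
pole (s+20): 20 + j8460 → |·| = √(20²+8460²) = √71572000 ≈ 8460, ∠ = arctan(8460/20) ≈ 89.86°
pole (s+80): 80 + j8460 → |·| = √(80²+8460²) = √71578000 ≈ 8460.4, ∠ = arctan(8460/80) ≈ 89.46°
∠T = 167.55° − 179.32° = -11.77°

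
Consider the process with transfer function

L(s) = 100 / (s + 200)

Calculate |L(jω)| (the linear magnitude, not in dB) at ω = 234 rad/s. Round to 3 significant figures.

Substitute s = j234:
Numerator: 100 = 100 + j0
Denominator: (j234) + 200 = 200 + j234
|N| = √(100² + 0²) ≈ 100, ∠N ≈ 0.00°
|D| = √(200² + 234²) ≈ 307.82, ∠D ≈ 49.48°
|L| = 100 / 307.82 ≈ 0.32487

0.325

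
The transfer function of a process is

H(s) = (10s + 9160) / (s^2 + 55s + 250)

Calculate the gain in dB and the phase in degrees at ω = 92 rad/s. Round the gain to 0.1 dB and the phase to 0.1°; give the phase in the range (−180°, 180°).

-0.4 dB, -142.6°

Substitute s = j92:
Numerator: 10(j92) + 9160 = 9160 + j920
Denominator: (j92)^2 + 55(j92) + 250 = -8214 + j5060
|N| = √(9160² + 920²) ≈ 9206.1, ∠N ≈ 5.74°
|D| = √(8214² + 5060²) ≈ 9647.5, ∠D ≈ 148.37°
|H| = 9206.1 / 9647.5 ≈ 0.95425
Gain = 20 log₁₀(0.95425) ≈ -0.41 dB
∠H = 5.74° − 148.37° = -142.63°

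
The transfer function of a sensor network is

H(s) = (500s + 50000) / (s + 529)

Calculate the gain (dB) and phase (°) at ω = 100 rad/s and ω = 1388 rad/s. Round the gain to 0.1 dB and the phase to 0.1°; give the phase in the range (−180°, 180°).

ω = 100: 42.4 dB, 34.3°; ω = 1388: 53.4 dB, 16.7°

Substitute s = j100:
Numerator: 500(j100) + 50000 = 50000 + j50000
Denominator: (j100) + 529 = 529 + j100
|N| = √(50000² + 50000²) ≈ 70711, ∠N ≈ 45.00°
|D| = √(529² + 100²) ≈ 538.37, ∠D ≈ 10.70°
|H| = 70711 / 538.37 ≈ 131.34
Gain = 20 log₁₀(131.34) ≈ 42.37 dB
∠H = 45.00° − 10.70° = 34.30°

Substitute s = j1388:
Numerator: 500(j1388) + 50000 = 50000 + j694000
Denominator: (j1388) + 529 = 529 + j1388
|N| = √(50000² + 694000²) ≈ 6.958e+05, ∠N ≈ 85.88°
|D| = √(529² + 1388²) ≈ 1485.4, ∠D ≈ 69.14°
|H| = 6.958e+05 / 1485.4 ≈ 468.43
Gain = 20 log₁₀(468.43) ≈ 53.41 dB
∠H = 85.88° − 69.14° = 16.74°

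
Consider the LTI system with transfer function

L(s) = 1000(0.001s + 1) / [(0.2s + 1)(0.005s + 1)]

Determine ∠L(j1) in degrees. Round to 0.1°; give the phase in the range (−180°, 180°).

-11.5°

At ω = 1 rad/s:
zero (1 + j1·0.001) = 1 + j0.001 → |·| ≈ 1, ∠ ≈ 0.06°
pole (1 + j1·0.2) = 1 + j0.2 → |·| ≈ 1.0198, ∠ ≈ 11.31°
pole (1 + j1·0.005) = 1 + j0.005 → |·| ≈ 1, ∠ ≈ 0.29°
∠L = (0.06°) − (11.31° + 0.29°) = -11.54°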